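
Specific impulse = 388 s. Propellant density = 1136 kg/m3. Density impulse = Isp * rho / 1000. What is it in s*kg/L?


rho*Isp = 388 * 1136 / 1000 = 441 s*kg/L

441 s*kg/L


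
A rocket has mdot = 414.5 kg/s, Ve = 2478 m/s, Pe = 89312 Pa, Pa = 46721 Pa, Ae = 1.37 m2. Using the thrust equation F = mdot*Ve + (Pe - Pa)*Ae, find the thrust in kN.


F = 414.5 * 2478 + (89312 - 46721) * 1.37 = 1.0855e+06 N = 1085.5 kN

1085.5 kN


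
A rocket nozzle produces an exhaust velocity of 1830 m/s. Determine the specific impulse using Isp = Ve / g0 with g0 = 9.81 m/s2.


Isp = Ve / g0 = 1830 / 9.81 = 186.5 s

186.5 s


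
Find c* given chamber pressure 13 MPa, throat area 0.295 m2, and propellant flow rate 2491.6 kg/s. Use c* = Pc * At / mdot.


c* = 13e6 * 0.295 / 2491.6 = 1539 m/s

1539 m/s


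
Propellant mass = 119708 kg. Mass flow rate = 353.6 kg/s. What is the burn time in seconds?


tb = 119708 / 353.6 = 338.5 s

338.5 s


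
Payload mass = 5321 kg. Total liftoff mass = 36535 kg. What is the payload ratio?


PR = 5321 / 36535 = 0.1456

0.1456


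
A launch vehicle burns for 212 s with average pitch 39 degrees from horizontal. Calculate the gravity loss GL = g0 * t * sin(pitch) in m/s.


GL = 9.81 * 212 * sin(39 deg) = 1309 m/s

1309 m/s


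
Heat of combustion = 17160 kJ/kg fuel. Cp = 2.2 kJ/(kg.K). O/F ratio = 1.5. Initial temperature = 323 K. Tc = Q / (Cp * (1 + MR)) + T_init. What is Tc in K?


Tc = 17160 / (2.2 * (1 + 1.5)) + 323 = 3443 K

3443 K


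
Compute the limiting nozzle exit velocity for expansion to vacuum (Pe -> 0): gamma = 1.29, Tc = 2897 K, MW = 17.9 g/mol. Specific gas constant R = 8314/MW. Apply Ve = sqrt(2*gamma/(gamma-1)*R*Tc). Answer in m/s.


R = 8314 / 17.9 = 464.47 J/(kg.K)
Ve = sqrt(2 * 1.29 / (1.29 - 1) * 464.47 * 2897) = 3460 m/s

3460 m/s


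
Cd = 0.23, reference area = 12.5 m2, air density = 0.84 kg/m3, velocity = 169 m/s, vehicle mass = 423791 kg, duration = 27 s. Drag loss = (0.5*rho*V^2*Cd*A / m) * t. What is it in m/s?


D = 0.5 * 0.84 * 169^2 * 0.23 * 12.5 = 34487.41 N
a = 34487.41 / 423791 = 0.0814 m/s2
dV = 0.0814 * 27 = 2.2 m/s

2.2 m/s


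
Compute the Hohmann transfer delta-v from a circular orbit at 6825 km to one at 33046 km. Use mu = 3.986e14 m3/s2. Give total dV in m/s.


V1 = sqrt(mu/r1) = 7642.18 m/s
dV1 = V1*(sqrt(2*r2/(r1+r2)) - 1) = 2197.1 m/s
V2 = sqrt(mu/r2) = 3473.04 m/s
dV2 = V2*(1 - sqrt(2*r1/(r1+r2))) = 1440.93 m/s
Total dV = 3638 m/s

3638 m/s


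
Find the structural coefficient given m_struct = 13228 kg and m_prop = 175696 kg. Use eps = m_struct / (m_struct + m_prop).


eps = 13228 / (13228 + 175696) = 0.07

0.07


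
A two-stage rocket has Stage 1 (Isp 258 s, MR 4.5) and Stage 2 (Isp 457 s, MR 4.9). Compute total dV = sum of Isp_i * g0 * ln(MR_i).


dV1 = 258 * 9.81 * ln(4.5) = 3806.8 m/s
dV2 = 457 * 9.81 * ln(4.9) = 7124.8 m/s
Total dV = 3806.8 + 7124.8 = 10931.6 m/s ~ 10932 m/s

10932 m/s


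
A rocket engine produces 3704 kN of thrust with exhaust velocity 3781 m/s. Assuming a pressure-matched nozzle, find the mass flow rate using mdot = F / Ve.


mdot = F / Ve = 3704000 / 3781 = 979.6 kg/s

979.6 kg/s


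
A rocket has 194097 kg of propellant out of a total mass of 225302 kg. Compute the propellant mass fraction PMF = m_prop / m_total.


PMF = 194097 / 225302 = 0.861

0.861


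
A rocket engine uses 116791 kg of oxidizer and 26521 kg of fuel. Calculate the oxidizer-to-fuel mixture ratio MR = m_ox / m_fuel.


MR = 116791 / 26521 = 4.4

4.4


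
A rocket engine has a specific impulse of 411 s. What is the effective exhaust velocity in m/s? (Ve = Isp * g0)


Ve = Isp * g0 = 411 * 9.81 = 4031.9 m/s

4031.9 m/s


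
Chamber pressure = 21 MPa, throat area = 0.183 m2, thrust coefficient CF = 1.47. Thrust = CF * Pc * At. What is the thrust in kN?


F = 1.47 * 21e6 * 0.183 = 5.6492e+06 N = 5649.2 kN

5649.2 kN


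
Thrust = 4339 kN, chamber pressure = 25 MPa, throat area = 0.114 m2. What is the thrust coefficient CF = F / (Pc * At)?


CF = 4339000 / (25e6 * 0.114) = 1.52

1.52


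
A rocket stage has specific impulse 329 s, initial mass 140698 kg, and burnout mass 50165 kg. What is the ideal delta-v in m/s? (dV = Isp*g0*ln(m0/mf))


Ve = 329 * 9.81 = 3227.49 m/s
dV = 3227.49 * ln(140698/50165) = 3329 m/s

3329 m/s


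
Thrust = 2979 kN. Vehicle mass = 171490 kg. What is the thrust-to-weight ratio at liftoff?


TWR = 2979000 / (171490 * 9.81) = 1.77

1.77


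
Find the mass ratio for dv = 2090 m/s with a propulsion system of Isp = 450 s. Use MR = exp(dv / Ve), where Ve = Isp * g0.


Ve = 450 * 9.81 = 4414.5 m/s
MR = exp(2090 / 4414.5) = 1.606

1.606


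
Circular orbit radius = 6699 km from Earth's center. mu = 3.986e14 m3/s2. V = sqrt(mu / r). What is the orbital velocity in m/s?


V = sqrt(3.986e14 / 6699000) = 7714 m/s

7714 m/s


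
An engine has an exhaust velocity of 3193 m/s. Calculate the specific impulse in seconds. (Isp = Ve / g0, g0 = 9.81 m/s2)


Isp = Ve / g0 = 3193 / 9.81 = 325.5 s

325.5 s


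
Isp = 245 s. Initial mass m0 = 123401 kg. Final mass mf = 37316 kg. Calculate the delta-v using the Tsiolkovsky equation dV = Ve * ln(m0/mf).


Ve = 245 * 9.81 = 2403.45 m/s
dV = 2403.45 * ln(123401/37316) = 2875 m/s

2875 m/s


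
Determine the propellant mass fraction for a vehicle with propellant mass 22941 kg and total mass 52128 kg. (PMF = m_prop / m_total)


PMF = 22941 / 52128 = 0.44

0.44


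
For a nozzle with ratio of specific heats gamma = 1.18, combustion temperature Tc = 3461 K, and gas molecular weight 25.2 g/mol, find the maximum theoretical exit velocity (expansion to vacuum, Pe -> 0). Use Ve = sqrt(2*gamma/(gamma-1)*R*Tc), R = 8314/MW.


R = 8314 / 25.2 = 329.92 J/(kg.K)
Ve = sqrt(2 * 1.18 / (1.18 - 1) * 329.92 * 3461) = 3869 m/s

3869 m/s


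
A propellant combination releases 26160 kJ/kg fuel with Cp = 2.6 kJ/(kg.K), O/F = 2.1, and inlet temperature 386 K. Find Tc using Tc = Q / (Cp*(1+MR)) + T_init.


Tc = 26160 / (2.6 * (1 + 2.1)) + 386 = 3632 K

3632 K


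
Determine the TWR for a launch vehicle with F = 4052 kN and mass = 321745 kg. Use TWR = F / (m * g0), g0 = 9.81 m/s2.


TWR = 4052000 / (321745 * 9.81) = 1.28

1.28


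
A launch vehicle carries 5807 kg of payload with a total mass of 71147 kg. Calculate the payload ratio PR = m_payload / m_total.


PR = 5807 / 71147 = 0.0816

0.0816


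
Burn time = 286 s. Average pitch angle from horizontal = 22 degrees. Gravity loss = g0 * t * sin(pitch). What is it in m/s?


GL = 9.81 * 286 * sin(22 deg) = 1051 m/s

1051 m/s


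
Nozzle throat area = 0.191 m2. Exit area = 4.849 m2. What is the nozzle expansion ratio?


AR = 4.849 / 0.191 = 25.4

25.4


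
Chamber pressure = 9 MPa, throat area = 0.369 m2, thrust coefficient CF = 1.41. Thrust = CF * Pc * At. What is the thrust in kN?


F = 1.41 * 9e6 * 0.369 = 4.6826e+06 N = 4682.6 kN

4682.6 kN


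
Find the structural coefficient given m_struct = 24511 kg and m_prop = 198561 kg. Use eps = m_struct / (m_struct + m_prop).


eps = 24511 / (24511 + 198561) = 0.1099

0.1099


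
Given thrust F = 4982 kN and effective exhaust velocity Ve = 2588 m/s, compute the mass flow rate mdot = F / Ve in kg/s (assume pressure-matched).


mdot = F / Ve = 4982000 / 2588 = 1925.0 kg/s

1925.0 kg/s


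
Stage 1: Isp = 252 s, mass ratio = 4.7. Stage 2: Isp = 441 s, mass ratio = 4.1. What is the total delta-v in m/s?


dV1 = 252 * 9.81 * ln(4.7) = 3825.8 m/s
dV2 = 441 * 9.81 * ln(4.1) = 6104.2 m/s
Total dV = 3825.8 + 6104.2 = 9930.0 m/s ~ 9930 m/s

9930 m/s


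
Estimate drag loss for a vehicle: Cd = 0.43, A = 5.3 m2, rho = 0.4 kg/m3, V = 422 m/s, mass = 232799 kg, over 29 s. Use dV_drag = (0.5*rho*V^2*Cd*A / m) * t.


D = 0.5 * 0.4 * 422^2 * 0.43 * 5.3 = 81170.69 N
a = 81170.69 / 232799 = 0.3487 m/s2
dV = 0.3487 * 29 = 10.1 m/s

10.1 m/s


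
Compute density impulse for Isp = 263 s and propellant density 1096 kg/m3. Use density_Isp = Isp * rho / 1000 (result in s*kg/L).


rho*Isp = 263 * 1096 / 1000 = 288 s*kg/L

288 s*kg/L


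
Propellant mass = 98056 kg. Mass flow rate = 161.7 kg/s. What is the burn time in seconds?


tb = 98056 / 161.7 = 606.4 s

606.4 s


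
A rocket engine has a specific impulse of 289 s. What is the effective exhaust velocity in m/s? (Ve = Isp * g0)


Ve = Isp * g0 = 289 * 9.81 = 2835.1 m/s

2835.1 m/s


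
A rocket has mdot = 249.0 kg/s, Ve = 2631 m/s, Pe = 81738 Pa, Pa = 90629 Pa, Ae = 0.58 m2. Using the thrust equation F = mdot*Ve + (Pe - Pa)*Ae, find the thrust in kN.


F = 249.0 * 2631 + (81738 - 90629) * 0.58 = 649962.0 N = 650.0 kN

650.0 kN


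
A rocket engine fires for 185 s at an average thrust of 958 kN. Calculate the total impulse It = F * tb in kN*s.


It = 958 * 185 = 177230 kN*s

177230 kN*s


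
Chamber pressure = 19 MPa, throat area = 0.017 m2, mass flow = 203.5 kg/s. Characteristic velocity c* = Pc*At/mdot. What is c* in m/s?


c* = 19e6 * 0.017 / 203.5 = 1587 m/s

1587 m/s


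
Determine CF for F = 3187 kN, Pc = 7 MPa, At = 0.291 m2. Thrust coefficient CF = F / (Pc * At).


CF = 3187000 / (7e6 * 0.291) = 1.56

1.56


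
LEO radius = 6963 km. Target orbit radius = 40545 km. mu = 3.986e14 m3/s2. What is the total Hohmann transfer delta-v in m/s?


V1 = sqrt(mu/r1) = 7566.07 m/s
dV1 = V1*(sqrt(2*r2/(r1+r2)) - 1) = 2318.79 m/s
V2 = sqrt(mu/r2) = 3135.45 m/s
dV2 = V2*(1 - sqrt(2*r1/(r1+r2))) = 1437.87 m/s
Total dV = 3757 m/s

3757 m/s


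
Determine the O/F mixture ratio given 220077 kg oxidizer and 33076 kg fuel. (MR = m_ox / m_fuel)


MR = 220077 / 33076 = 6.65

6.65


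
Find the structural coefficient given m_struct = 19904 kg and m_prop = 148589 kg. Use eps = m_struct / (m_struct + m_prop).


eps = 19904 / (19904 + 148589) = 0.1181

0.1181


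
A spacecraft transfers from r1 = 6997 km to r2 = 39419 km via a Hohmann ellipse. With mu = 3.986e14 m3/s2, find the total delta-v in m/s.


V1 = sqrt(mu/r1) = 7547.67 m/s
dV1 = V1*(sqrt(2*r2/(r1+r2)) - 1) = 2288.97 m/s
V2 = sqrt(mu/r2) = 3179.92 m/s
dV2 = V2*(1 - sqrt(2*r1/(r1+r2))) = 1433.88 m/s
Total dV = 3723 m/s

3723 m/s


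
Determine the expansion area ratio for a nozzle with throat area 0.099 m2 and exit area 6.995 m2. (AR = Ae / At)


AR = 6.995 / 0.099 = 70.7

70.7


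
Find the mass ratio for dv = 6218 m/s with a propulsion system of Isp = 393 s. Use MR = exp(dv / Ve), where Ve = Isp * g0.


Ve = 393 * 9.81 = 3855.33 m/s
MR = exp(6218 / 3855.33) = 5.017

5.017


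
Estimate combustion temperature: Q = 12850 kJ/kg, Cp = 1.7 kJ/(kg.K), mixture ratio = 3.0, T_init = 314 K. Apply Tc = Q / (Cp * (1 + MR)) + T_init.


Tc = 12850 / (1.7 * (1 + 3.0)) + 314 = 2204 K

2204 K


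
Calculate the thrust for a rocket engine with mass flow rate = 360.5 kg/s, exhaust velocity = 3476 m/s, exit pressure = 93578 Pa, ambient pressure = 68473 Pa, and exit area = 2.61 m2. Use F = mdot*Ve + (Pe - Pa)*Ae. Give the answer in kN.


F = 360.5 * 3476 + (93578 - 68473) * 2.61 = 1.3186e+06 N = 1318.6 kN

1318.6 kN


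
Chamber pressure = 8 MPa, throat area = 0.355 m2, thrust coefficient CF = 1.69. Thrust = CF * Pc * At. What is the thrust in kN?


F = 1.69 * 8e6 * 0.355 = 4.7996e+06 N = 4799.6 kN

4799.6 kN


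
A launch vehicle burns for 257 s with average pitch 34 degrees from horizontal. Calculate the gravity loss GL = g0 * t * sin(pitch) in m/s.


GL = 9.81 * 257 * sin(34 deg) = 1410 m/s

1410 m/s


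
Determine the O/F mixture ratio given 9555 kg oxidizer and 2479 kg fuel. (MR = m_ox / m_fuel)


MR = 9555 / 2479 = 3.85

3.85


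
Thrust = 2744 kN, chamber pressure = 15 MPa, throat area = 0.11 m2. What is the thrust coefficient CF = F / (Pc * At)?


CF = 2744000 / (15e6 * 0.11) = 1.66

1.66


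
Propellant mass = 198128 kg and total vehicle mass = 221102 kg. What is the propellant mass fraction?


PMF = 198128 / 221102 = 0.896

0.896


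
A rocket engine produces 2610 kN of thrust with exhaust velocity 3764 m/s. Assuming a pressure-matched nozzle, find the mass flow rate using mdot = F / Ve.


mdot = F / Ve = 2610000 / 3764 = 693.4 kg/s

693.4 kg/s


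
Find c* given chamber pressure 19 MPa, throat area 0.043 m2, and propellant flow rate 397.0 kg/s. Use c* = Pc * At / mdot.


c* = 19e6 * 0.043 / 397.0 = 2058 m/s

2058 m/s


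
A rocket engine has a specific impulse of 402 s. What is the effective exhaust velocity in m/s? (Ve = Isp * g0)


Ve = Isp * g0 = 402 * 9.81 = 3943.6 m/s

3943.6 m/s


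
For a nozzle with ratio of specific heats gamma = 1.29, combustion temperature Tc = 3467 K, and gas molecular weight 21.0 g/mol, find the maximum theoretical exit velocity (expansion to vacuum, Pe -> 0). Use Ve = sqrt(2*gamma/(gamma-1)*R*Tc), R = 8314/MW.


R = 8314 / 21.0 = 395.9 J/(kg.K)
Ve = sqrt(2 * 1.29 / (1.29 - 1) * 395.9 * 3467) = 3494 m/s

3494 m/s


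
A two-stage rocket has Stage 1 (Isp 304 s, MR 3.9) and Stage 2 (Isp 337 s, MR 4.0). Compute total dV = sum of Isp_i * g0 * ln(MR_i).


dV1 = 304 * 9.81 * ln(3.9) = 4058.8 m/s
dV2 = 337 * 9.81 * ln(4.0) = 4583.0 m/s
Total dV = 4058.8 + 4583.0 = 8641.8 m/s ~ 8642 m/s

8642 m/s


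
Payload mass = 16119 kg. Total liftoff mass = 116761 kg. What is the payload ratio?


PR = 16119 / 116761 = 0.1381

0.1381


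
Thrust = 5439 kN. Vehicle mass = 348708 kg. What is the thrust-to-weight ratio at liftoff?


TWR = 5439000 / (348708 * 9.81) = 1.59

1.59


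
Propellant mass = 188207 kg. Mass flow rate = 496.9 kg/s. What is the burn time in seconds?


tb = 188207 / 496.9 = 378.8 s

378.8 s


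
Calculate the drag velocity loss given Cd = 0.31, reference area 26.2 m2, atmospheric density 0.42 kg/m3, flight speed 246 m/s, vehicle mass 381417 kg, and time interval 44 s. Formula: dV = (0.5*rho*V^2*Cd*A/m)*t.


D = 0.5 * 0.42 * 246^2 * 0.31 * 26.2 = 103217.3 N
a = 103217.3 / 381417 = 0.2706 m/s2
dV = 0.2706 * 44 = 11.9 m/s

11.9 m/s


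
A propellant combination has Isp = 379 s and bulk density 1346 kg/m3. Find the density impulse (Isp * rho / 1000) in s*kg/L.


rho*Isp = 379 * 1346 / 1000 = 510 s*kg/L

510 s*kg/L


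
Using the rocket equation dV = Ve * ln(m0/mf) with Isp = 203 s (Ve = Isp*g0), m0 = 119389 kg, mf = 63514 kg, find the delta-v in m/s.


Ve = 203 * 9.81 = 1991.43 m/s
dV = 1991.43 * ln(119389/63514) = 1257 m/s

1257 m/s


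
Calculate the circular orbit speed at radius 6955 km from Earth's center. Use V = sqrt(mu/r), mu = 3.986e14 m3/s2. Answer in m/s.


V = sqrt(3.986e14 / 6955000) = 7570 m/s

7570 m/s


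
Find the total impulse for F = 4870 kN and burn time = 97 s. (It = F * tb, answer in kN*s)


It = 4870 * 97 = 472390 kN*s

472390 kN*s


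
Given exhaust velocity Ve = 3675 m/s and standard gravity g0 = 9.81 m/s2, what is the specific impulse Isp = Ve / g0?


Isp = Ve / g0 = 3675 / 9.81 = 374.6 s

374.6 s


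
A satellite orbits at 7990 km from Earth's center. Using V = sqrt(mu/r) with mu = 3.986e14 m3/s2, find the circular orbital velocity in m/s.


V = sqrt(3.986e14 / 7990000) = 7063 m/s

7063 m/s


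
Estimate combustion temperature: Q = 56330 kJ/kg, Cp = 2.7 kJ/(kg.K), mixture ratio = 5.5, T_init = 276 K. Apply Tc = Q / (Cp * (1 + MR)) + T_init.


Tc = 56330 / (2.7 * (1 + 5.5)) + 276 = 3486 K

3486 K


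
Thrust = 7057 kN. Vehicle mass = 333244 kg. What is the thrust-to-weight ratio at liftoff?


TWR = 7057000 / (333244 * 9.81) = 2.16

2.16


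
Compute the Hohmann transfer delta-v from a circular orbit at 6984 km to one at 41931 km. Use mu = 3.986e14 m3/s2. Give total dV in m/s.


V1 = sqrt(mu/r1) = 7554.69 m/s
dV1 = V1*(sqrt(2*r2/(r1+r2)) - 1) = 2337.18 m/s
V2 = sqrt(mu/r2) = 3083.2 m/s
dV2 = V2*(1 - sqrt(2*r1/(r1+r2))) = 1435.61 m/s
Total dV = 3773 m/s

3773 m/s


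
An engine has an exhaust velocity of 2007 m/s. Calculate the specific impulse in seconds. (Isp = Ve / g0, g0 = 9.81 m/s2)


Isp = Ve / g0 = 2007 / 9.81 = 204.6 s

204.6 s


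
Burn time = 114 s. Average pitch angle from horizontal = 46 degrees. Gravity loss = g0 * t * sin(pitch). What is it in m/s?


GL = 9.81 * 114 * sin(46 deg) = 804 m/s

804 m/s


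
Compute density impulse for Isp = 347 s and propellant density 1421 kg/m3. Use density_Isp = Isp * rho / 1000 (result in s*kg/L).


rho*Isp = 347 * 1421 / 1000 = 493 s*kg/L

493 s*kg/L


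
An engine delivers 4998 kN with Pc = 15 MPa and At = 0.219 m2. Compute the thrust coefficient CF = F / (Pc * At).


CF = 4998000 / (15e6 * 0.219) = 1.52

1.52


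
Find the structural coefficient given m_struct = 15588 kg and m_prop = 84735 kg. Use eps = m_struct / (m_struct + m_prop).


eps = 15588 / (15588 + 84735) = 0.1554

0.1554


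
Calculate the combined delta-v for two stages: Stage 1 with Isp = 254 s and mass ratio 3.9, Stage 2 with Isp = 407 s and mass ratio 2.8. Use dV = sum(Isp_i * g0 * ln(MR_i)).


dV1 = 254 * 9.81 * ln(3.9) = 3391.2 m/s
dV2 = 407 * 9.81 * ln(2.8) = 4110.9 m/s
Total dV = 3391.2 + 4110.9 = 7502.1 m/s ~ 7502 m/s

7502 m/s


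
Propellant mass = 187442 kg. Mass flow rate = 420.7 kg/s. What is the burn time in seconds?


tb = 187442 / 420.7 = 445.5 s

445.5 s


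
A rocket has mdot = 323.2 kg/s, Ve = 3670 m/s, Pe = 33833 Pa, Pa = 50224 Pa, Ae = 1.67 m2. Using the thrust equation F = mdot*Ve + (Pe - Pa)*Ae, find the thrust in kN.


F = 323.2 * 3670 + (33833 - 50224) * 1.67 = 1.1588e+06 N = 1158.8 kN

1158.8 kN


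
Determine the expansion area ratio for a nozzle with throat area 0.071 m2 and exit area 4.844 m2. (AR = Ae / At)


AR = 4.844 / 0.071 = 68.2

68.2


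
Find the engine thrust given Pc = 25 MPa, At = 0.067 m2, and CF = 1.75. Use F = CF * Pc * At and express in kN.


F = 1.75 * 25e6 * 0.067 = 2.9312e+06 N = 2931.2 kN

2931.2 kN


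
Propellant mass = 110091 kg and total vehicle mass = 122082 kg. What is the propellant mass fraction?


PMF = 110091 / 122082 = 0.902

0.902


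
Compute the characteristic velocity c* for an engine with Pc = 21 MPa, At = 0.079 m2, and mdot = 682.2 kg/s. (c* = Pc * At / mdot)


c* = 21e6 * 0.079 / 682.2 = 2432 m/s

2432 m/s


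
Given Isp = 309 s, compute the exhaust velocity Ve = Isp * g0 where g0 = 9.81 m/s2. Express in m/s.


Ve = Isp * g0 = 309 * 9.81 = 3031.3 m/s

3031.3 m/s


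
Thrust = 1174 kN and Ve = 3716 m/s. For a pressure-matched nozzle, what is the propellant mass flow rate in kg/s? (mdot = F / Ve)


mdot = F / Ve = 1174000 / 3716 = 315.9 kg/s

315.9 kg/s


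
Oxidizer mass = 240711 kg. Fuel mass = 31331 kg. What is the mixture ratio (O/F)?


MR = 240711 / 31331 = 7.68

7.68


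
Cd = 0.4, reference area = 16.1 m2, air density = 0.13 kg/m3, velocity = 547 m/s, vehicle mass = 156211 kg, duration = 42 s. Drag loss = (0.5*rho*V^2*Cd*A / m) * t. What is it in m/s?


D = 0.5 * 0.13 * 547^2 * 0.4 * 16.1 = 125248.89 N
a = 125248.89 / 156211 = 0.8018 m/s2
dV = 0.8018 * 42 = 33.7 m/s

33.7 m/s


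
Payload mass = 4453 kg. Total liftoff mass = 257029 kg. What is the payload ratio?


PR = 4453 / 257029 = 0.0173

0.0173


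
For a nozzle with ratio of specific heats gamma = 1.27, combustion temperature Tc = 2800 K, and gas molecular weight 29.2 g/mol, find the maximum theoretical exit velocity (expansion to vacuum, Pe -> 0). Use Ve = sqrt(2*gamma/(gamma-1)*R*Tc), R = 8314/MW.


R = 8314 / 29.2 = 284.73 J/(kg.K)
Ve = sqrt(2 * 1.27 / (1.27 - 1) * 284.73 * 2800) = 2739 m/s

2739 m/s


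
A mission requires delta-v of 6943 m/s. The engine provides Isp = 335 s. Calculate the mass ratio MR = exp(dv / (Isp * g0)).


Ve = 335 * 9.81 = 3286.35 m/s
MR = exp(6943 / 3286.35) = 8.27

8.27


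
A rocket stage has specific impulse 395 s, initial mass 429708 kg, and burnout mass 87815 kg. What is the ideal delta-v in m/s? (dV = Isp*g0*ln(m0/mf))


Ve = 395 * 9.81 = 3874.95 m/s
dV = 3874.95 * ln(429708/87815) = 6153 m/s

6153 m/s


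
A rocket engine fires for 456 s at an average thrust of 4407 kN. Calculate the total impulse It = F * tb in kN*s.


It = 4407 * 456 = 2009592 kN*s

2009592 kN*s


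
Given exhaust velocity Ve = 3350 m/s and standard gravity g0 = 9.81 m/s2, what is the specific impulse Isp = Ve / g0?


Isp = Ve / g0 = 3350 / 9.81 = 341.5 s

341.5 s


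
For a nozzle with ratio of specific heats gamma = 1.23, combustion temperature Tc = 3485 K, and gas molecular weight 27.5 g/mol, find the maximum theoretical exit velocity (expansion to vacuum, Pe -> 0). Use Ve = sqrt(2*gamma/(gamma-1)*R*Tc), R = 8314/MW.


R = 8314 / 27.5 = 302.33 J/(kg.K)
Ve = sqrt(2 * 1.23 / (1.23 - 1) * 302.33 * 3485) = 3357 m/s

3357 m/s


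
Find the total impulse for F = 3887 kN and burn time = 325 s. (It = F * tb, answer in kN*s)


It = 3887 * 325 = 1263275 kN*s

1263275 kN*s


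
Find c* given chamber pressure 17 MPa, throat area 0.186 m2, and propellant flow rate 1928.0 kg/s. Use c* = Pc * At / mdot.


c* = 17e6 * 0.186 / 1928.0 = 1640 m/s

1640 m/s


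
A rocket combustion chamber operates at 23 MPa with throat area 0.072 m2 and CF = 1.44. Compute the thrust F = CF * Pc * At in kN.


F = 1.44 * 23e6 * 0.072 = 2.3846e+06 N = 2384.6 kN

2384.6 kN


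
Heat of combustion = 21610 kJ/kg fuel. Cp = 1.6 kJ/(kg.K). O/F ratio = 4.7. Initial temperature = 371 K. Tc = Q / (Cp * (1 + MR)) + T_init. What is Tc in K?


Tc = 21610 / (1.6 * (1 + 4.7)) + 371 = 2741 K

2741 K


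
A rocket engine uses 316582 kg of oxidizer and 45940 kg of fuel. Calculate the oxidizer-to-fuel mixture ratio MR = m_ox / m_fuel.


MR = 316582 / 45940 = 6.89

6.89


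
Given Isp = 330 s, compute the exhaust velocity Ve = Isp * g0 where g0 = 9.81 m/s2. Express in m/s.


Ve = Isp * g0 = 330 * 9.81 = 3237.3 m/s

3237.3 m/s


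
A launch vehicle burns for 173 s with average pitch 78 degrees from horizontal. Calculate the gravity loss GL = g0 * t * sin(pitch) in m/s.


GL = 9.81 * 173 * sin(78 deg) = 1660 m/s

1660 m/s


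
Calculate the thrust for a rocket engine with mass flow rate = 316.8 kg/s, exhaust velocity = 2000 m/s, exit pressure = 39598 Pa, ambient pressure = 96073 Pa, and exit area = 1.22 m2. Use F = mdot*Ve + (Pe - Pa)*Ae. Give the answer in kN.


F = 316.8 * 2000 + (39598 - 96073) * 1.22 = 564700.0 N = 564.7 kN

564.7 kN


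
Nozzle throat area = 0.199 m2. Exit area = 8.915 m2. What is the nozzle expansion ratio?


AR = 8.915 / 0.199 = 44.8

44.8


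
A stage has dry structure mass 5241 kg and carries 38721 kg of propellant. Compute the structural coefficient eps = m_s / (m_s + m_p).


eps = 5241 / (5241 + 38721) = 0.1192

0.1192


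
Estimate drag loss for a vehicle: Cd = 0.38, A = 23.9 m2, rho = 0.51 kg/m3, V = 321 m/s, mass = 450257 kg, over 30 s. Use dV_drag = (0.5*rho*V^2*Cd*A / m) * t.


D = 0.5 * 0.51 * 321^2 * 0.38 * 23.9 = 238633.68 N
a = 238633.68 / 450257 = 0.53 m/s2
dV = 0.53 * 30 = 15.9 m/s

15.9 m/s


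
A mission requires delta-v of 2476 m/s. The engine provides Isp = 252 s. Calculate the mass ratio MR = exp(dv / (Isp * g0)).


Ve = 252 * 9.81 = 2472.12 m/s
MR = exp(2476 / 2472.12) = 2.723

2.723


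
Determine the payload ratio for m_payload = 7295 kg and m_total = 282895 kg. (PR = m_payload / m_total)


PR = 7295 / 282895 = 0.0258

0.0258


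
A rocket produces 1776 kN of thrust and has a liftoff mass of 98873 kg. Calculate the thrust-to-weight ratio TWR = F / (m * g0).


TWR = 1776000 / (98873 * 9.81) = 1.83

1.83


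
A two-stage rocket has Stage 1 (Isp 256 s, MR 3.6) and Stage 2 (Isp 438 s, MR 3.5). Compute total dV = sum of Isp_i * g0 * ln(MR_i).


dV1 = 256 * 9.81 * ln(3.6) = 3216.9 m/s
dV2 = 438 * 9.81 * ln(3.5) = 5382.8 m/s
Total dV = 3216.9 + 5382.8 = 8599.7 m/s ~ 8600 m/s

8600 m/s


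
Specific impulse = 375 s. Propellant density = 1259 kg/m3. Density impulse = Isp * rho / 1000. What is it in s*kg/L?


rho*Isp = 375 * 1259 / 1000 = 472 s*kg/L

472 s*kg/L


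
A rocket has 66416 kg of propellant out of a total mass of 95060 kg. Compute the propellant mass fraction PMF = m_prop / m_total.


PMF = 66416 / 95060 = 0.699

0.699


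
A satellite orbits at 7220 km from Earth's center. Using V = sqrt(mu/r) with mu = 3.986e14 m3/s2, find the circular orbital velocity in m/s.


V = sqrt(3.986e14 / 7220000) = 7430 m/s

7430 m/s


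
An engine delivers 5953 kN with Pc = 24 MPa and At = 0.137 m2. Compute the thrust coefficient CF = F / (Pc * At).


CF = 5953000 / (24e6 * 0.137) = 1.81

1.81


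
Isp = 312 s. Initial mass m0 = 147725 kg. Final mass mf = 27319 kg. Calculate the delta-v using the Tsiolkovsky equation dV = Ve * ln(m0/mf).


Ve = 312 * 9.81 = 3060.72 m/s
dV = 3060.72 * ln(147725/27319) = 5166 m/s

5166 m/s


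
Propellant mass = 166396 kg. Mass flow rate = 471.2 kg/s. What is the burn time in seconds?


tb = 166396 / 471.2 = 353.1 s

353.1 s


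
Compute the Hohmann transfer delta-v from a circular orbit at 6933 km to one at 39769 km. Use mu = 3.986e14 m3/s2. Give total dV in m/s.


V1 = sqrt(mu/r1) = 7582.42 m/s
dV1 = V1*(sqrt(2*r2/(r1+r2)) - 1) = 2312.85 m/s
V2 = sqrt(mu/r2) = 3165.89 m/s
dV2 = V2*(1 - sqrt(2*r1/(r1+r2))) = 1440.83 m/s
Total dV = 3754 m/s

3754 m/s


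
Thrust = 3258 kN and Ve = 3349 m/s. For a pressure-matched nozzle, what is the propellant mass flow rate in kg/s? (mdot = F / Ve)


mdot = F / Ve = 3258000 / 3349 = 972.8 kg/s

972.8 kg/s


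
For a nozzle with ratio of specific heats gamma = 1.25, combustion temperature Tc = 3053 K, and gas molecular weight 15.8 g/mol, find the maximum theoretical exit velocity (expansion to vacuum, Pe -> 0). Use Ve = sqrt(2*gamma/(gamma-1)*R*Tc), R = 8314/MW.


R = 8314 / 15.8 = 526.2 J/(kg.K)
Ve = sqrt(2 * 1.25 / (1.25 - 1) * 526.2 * 3053) = 4008 m/s

4008 m/s


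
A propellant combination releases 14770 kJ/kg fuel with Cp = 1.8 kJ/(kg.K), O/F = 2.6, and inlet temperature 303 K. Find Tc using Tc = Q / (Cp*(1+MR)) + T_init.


Tc = 14770 / (1.8 * (1 + 2.6)) + 303 = 2582 K

2582 K


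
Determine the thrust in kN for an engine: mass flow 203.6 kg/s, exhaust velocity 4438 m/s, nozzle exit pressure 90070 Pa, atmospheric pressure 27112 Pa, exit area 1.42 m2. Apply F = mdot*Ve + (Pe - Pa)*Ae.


F = 203.6 * 4438 + (90070 - 27112) * 1.42 = 992977.0 N = 993.0 kN

993.0 kN


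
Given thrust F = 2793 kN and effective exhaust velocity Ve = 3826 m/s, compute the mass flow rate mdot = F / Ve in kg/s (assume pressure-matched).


mdot = F / Ve = 2793000 / 3826 = 730.0 kg/s

730.0 kg/s


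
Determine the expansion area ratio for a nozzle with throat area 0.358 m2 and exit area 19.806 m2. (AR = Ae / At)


AR = 19.806 / 0.358 = 55.3

55.3


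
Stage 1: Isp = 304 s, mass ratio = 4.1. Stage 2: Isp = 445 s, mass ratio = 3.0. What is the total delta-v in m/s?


dV1 = 304 * 9.81 * ln(4.1) = 4207.9 m/s
dV2 = 445 * 9.81 * ln(3.0) = 4795.9 m/s
Total dV = 4207.9 + 4795.9 = 9003.8 m/s ~ 9004 m/s

9004 m/s


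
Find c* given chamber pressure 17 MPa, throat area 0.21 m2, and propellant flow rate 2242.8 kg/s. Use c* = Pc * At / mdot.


c* = 17e6 * 0.21 / 2242.8 = 1592 m/s

1592 m/s


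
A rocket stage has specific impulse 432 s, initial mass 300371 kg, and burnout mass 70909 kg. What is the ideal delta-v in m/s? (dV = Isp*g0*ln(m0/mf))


Ve = 432 * 9.81 = 4237.92 m/s
dV = 4237.92 * ln(300371/70909) = 6118 m/s

6118 m/s


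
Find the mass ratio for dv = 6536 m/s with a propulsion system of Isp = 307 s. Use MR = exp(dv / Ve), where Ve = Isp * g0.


Ve = 307 * 9.81 = 3011.67 m/s
MR = exp(6536 / 3011.67) = 8.76

8.76


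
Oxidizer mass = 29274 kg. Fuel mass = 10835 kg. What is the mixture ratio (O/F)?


MR = 29274 / 10835 = 2.7

2.7


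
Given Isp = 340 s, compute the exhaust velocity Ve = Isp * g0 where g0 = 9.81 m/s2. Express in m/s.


Ve = Isp * g0 = 340 * 9.81 = 3335.4 m/s

3335.4 m/s


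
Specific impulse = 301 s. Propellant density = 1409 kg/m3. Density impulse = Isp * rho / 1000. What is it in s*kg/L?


rho*Isp = 301 * 1409 / 1000 = 424 s*kg/L

424 s*kg/L


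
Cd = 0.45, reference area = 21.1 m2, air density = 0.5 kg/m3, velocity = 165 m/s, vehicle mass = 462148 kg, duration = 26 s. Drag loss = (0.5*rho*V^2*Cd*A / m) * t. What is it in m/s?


D = 0.5 * 0.5 * 165^2 * 0.45 * 21.1 = 64625.34 N
a = 64625.34 / 462148 = 0.1398 m/s2
dV = 0.1398 * 26 = 3.6 m/s

3.6 m/s


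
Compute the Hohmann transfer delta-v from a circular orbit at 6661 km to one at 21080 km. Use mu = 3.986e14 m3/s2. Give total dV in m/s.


V1 = sqrt(mu/r1) = 7735.69 m/s
dV1 = V1*(sqrt(2*r2/(r1+r2)) - 1) = 1800.79 m/s
V2 = sqrt(mu/r2) = 4348.44 m/s
dV2 = V2*(1 - sqrt(2*r1/(r1+r2))) = 1335.04 m/s
Total dV = 3136 m/s

3136 m/s


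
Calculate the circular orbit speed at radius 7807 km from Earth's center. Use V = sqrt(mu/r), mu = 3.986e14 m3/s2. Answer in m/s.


V = sqrt(3.986e14 / 7807000) = 7145 m/s

7145 m/s


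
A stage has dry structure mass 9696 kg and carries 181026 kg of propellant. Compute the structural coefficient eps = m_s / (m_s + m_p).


eps = 9696 / (9696 + 181026) = 0.0508

0.0508


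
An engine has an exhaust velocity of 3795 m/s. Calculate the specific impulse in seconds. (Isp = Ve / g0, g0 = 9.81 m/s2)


Isp = Ve / g0 = 3795 / 9.81 = 386.9 s

386.9 s


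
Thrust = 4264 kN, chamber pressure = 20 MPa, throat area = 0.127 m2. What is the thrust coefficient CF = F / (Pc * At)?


CF = 4264000 / (20e6 * 0.127) = 1.68

1.68


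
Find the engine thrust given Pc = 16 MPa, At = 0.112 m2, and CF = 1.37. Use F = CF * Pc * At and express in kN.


F = 1.37 * 16e6 * 0.112 = 2.4550e+06 N = 2455.0 kN

2455.0 kN


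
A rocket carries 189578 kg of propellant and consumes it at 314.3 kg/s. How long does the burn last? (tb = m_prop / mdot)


tb = 189578 / 314.3 = 603.2 s

603.2 s


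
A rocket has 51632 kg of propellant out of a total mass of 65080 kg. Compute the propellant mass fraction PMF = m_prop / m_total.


PMF = 51632 / 65080 = 0.793

0.793


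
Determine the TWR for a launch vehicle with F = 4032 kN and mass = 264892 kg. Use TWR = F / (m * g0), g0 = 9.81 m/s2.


TWR = 4032000 / (264892 * 9.81) = 1.55

1.55


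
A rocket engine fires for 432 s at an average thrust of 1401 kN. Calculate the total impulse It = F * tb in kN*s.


It = 1401 * 432 = 605232 kN*s

605232 kN*s


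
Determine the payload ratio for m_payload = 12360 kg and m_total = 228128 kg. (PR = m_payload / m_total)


PR = 12360 / 228128 = 0.0542

0.0542


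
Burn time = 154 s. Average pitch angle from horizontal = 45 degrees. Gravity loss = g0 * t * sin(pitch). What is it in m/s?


GL = 9.81 * 154 * sin(45 deg) = 1068 m/s

1068 m/s


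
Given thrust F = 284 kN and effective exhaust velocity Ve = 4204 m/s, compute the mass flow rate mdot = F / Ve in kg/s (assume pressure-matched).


mdot = F / Ve = 284000 / 4204 = 67.6 kg/s

67.6 kg/s


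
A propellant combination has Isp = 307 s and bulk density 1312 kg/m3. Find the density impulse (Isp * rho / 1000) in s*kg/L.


rho*Isp = 307 * 1312 / 1000 = 403 s*kg/L

403 s*kg/L


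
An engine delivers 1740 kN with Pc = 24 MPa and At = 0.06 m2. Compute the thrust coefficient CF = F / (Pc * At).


CF = 1740000 / (24e6 * 0.06) = 1.21

1.21


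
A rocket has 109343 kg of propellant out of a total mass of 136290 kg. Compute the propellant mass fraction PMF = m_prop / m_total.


PMF = 109343 / 136290 = 0.802

0.802


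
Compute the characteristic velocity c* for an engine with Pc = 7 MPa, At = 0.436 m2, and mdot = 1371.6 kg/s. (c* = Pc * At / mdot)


c* = 7e6 * 0.436 / 1371.6 = 2225 m/s

2225 m/s


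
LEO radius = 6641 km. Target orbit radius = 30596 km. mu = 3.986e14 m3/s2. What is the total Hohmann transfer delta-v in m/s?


V1 = sqrt(mu/r1) = 7747.33 m/s
dV1 = V1*(sqrt(2*r2/(r1+r2)) - 1) = 2184.1 m/s
V2 = sqrt(mu/r2) = 3609.41 m/s
dV2 = V2*(1 - sqrt(2*r1/(r1+r2))) = 1453.75 m/s
Total dV = 3638 m/s

3638 m/s


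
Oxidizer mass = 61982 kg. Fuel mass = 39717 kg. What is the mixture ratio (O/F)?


MR = 61982 / 39717 = 1.56

1.56


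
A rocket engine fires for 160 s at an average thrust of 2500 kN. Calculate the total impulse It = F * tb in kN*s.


It = 2500 * 160 = 400000 kN*s

400000 kN*s


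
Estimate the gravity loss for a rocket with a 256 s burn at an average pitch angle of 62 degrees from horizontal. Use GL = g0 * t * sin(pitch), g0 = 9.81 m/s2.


GL = 9.81 * 256 * sin(62 deg) = 2217 m/s

2217 m/s


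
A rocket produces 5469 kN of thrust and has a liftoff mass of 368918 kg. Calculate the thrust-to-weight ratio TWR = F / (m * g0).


TWR = 5469000 / (368918 * 9.81) = 1.51

1.51


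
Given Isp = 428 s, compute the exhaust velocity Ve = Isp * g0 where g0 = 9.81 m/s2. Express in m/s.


Ve = Isp * g0 = 428 * 9.81 = 4198.7 m/s

4198.7 m/s


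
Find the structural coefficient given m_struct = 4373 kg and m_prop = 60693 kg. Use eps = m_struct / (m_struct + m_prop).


eps = 4373 / (4373 + 60693) = 0.0672

0.0672


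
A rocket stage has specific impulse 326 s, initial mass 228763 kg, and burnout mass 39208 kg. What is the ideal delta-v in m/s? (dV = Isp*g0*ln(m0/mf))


Ve = 326 * 9.81 = 3198.06 m/s
dV = 3198.06 * ln(228763/39208) = 5641 m/s

5641 m/s


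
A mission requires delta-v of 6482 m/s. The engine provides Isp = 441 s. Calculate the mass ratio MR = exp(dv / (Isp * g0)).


Ve = 441 * 9.81 = 4326.21 m/s
MR = exp(6482 / 4326.21) = 4.474

4.474


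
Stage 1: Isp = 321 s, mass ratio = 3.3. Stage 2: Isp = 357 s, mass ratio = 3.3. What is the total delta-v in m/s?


dV1 = 321 * 9.81 * ln(3.3) = 3759.7 m/s
dV2 = 357 * 9.81 * ln(3.3) = 4181.3 m/s
Total dV = 3759.7 + 4181.3 = 7941.0 m/s ~ 7941 m/s

7941 m/s


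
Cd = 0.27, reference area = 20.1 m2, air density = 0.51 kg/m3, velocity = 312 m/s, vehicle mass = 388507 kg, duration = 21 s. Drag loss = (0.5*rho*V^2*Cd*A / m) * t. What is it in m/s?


D = 0.5 * 0.51 * 312^2 * 0.27 * 20.1 = 134712.9 N
a = 134712.9 / 388507 = 0.3467 m/s2
dV = 0.3467 * 21 = 7.3 m/s

7.3 m/s


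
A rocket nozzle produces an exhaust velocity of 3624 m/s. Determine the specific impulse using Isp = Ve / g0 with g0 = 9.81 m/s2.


Isp = Ve / g0 = 3624 / 9.81 = 369.4 s

369.4 s


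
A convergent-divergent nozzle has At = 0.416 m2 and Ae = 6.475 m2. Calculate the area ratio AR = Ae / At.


AR = 6.475 / 0.416 = 15.6

15.6


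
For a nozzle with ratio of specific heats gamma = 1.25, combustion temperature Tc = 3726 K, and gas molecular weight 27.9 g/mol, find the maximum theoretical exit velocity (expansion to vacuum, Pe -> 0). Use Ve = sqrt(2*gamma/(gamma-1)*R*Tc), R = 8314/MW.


R = 8314 / 27.9 = 297.99 J/(kg.K)
Ve = sqrt(2 * 1.25 / (1.25 - 1) * 297.99 * 3726) = 3332 m/s

3332 m/s


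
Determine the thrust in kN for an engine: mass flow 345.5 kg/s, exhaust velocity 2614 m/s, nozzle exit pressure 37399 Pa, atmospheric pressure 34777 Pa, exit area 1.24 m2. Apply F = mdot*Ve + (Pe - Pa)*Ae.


F = 345.5 * 2614 + (37399 - 34777) * 1.24 = 906388.0 N = 906.4 kN

906.4 kN


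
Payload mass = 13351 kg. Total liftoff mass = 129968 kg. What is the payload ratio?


PR = 13351 / 129968 = 0.1027

0.1027


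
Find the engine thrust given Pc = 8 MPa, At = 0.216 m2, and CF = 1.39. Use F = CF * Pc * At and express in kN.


F = 1.39 * 8e6 * 0.216 = 2.4019e+06 N = 2401.9 kN

2401.9 kN


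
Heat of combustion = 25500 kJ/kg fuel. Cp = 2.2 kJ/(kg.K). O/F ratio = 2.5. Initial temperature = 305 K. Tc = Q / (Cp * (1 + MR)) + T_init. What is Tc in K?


Tc = 25500 / (2.2 * (1 + 2.5)) + 305 = 3617 K

3617 K


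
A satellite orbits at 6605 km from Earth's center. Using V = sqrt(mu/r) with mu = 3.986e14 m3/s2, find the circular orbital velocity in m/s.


V = sqrt(3.986e14 / 6605000) = 7768 m/s

7768 m/s


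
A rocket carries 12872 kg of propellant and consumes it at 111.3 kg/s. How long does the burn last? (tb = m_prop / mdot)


tb = 12872 / 111.3 = 115.7 s

115.7 s


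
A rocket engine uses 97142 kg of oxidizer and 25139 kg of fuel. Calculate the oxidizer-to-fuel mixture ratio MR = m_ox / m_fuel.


MR = 97142 / 25139 = 3.86

3.86


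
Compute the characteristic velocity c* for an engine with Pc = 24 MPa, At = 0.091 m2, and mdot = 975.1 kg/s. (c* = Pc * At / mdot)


c* = 24e6 * 0.091 / 975.1 = 2240 m/s

2240 m/s


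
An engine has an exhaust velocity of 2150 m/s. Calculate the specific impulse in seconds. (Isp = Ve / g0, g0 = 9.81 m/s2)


Isp = Ve / g0 = 2150 / 9.81 = 219.2 s

219.2 s


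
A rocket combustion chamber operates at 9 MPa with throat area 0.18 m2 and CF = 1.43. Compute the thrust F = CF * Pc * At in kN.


F = 1.43 * 9e6 * 0.18 = 2.3166e+06 N = 2316.6 kN

2316.6 kN


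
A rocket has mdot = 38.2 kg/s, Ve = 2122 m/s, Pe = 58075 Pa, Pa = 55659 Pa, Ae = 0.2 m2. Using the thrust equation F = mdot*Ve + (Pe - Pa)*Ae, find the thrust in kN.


F = 38.2 * 2122 + (58075 - 55659) * 0.2 = 81544.0 N = 81.5 kN

81.5 kN


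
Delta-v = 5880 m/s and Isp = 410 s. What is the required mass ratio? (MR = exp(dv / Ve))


Ve = 410 * 9.81 = 4022.1 m/s
MR = exp(5880 / 4022.1) = 4.314

4.314


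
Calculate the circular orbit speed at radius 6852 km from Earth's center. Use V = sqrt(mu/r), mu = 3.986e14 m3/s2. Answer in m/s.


V = sqrt(3.986e14 / 6852000) = 7627 m/s

7627 m/s


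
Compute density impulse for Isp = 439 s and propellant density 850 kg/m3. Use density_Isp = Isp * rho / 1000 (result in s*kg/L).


rho*Isp = 439 * 850 / 1000 = 373 s*kg/L

373 s*kg/L


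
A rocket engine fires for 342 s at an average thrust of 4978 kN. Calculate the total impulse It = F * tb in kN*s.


It = 4978 * 342 = 1702476 kN*s

1702476 kN*s


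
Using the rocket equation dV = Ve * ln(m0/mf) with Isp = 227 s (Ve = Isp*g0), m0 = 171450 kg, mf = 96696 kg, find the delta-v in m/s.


Ve = 227 * 9.81 = 2226.87 m/s
dV = 2226.87 * ln(171450/96696) = 1275 m/s

1275 m/s


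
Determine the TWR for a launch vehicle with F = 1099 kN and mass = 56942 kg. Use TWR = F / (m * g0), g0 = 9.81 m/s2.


TWR = 1099000 / (56942 * 9.81) = 1.97

1.97


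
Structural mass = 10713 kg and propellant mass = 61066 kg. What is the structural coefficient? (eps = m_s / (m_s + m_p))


eps = 10713 / (10713 + 61066) = 0.1492

0.1492


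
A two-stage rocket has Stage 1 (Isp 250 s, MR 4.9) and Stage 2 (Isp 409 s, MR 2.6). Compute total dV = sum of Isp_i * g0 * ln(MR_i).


dV1 = 250 * 9.81 * ln(4.9) = 3897.6 m/s
dV2 = 409 * 9.81 * ln(2.6) = 3833.8 m/s
Total dV = 3897.6 + 3833.8 = 7731.4 m/s ~ 7731 m/s

7731 m/s


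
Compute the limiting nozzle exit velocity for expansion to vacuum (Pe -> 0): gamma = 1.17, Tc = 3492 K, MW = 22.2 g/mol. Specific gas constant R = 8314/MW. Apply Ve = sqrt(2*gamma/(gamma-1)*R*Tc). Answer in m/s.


R = 8314 / 22.2 = 374.5 J/(kg.K)
Ve = sqrt(2 * 1.17 / (1.17 - 1) * 374.5 * 3492) = 4243 m/s

4243 m/s


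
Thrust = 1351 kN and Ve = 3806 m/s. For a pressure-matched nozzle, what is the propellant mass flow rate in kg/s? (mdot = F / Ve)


mdot = F / Ve = 1351000 / 3806 = 355.0 kg/s

355.0 kg/s


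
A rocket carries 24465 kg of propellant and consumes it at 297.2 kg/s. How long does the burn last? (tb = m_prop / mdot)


tb = 24465 / 297.2 = 82.3 s

82.3 s


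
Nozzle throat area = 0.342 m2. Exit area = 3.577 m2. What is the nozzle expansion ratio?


AR = 3.577 / 0.342 = 10.5

10.5


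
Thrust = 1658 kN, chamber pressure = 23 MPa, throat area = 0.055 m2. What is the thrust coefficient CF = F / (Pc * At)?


CF = 1658000 / (23e6 * 0.055) = 1.31

1.31


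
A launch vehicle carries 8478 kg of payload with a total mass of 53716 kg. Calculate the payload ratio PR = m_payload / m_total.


PR = 8478 / 53716 = 0.1578

0.1578
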